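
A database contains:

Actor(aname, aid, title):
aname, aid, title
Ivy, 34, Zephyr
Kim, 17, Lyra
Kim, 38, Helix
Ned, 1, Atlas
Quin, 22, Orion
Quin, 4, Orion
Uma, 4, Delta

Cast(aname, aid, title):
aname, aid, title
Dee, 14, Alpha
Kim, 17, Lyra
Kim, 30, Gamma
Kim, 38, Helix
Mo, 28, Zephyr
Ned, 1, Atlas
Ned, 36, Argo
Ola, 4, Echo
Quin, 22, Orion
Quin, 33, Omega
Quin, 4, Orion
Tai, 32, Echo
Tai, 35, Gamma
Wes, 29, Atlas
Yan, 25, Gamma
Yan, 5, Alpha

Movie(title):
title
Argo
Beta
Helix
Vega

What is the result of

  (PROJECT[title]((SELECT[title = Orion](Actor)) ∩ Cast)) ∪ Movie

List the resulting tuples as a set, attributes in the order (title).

{Argo, Beta, Helix, Orion, Vega}

Selection title = Orion: {(Quin, 22, Orion), (Quin, 4, Orion)}
Set intersection of the two operands is {(Quin, 22, Orion), (Quin, 4, Orion)}.
π_{title} gives {Orion} (1 duplicate(s) eliminated).
Set union of the two operands is {Argo, Beta, Helix, Orion, Vega}.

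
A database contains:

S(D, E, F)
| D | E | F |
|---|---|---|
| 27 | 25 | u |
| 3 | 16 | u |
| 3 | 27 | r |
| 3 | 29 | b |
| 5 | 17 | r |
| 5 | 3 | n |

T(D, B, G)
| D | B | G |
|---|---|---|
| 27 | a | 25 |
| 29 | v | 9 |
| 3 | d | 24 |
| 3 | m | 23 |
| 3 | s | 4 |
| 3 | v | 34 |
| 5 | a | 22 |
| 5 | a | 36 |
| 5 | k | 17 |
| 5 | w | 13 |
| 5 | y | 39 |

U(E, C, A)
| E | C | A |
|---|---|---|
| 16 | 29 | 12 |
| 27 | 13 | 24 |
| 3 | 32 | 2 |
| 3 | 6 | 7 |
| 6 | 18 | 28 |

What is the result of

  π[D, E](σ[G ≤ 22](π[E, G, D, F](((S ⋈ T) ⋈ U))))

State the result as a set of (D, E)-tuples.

S ⋈ T (natural join on D): {(27, 25, u, a, 25), (3, 16, u, d, 24), (3, 16, u, m, 23), (3, 16, u, s, 4), (3, 16, u, v, 34), (3, 27, r, d, 24), (3, 27, r, m, 23), (3, 27, r, s, 4), (3, 27, r, v, 34), (3, 29, b, d, 24), (3, 29, b, m, 23), (3, 29, b, s, 4), (3, 29, b, v, 34), (5, 17, r, a, 22), (5, 17, r, a, 36), (5, 17, r, k, 17), (5, 17, r, w, 13), (5, 17, r, y, 39), (5, 3, n, a, 22), (5, 3, n, a, 36), (5, 3, n, k, 17), (5, 3, n, w, 13), (5, 3, n, y, 39)}
(S ⋈ T) ⋈ U (natural join on E): {(3, 16, u, d, 24, 29, 12), (3, 16, u, m, 23, 29, 12), (3, 16, u, s, 4, 29, 12), (3, 16, u, v, 34, 29, 12), (3, 27, r, d, 24, 13, 24), (3, 27, r, m, 23, 13, 24), (3, 27, r, s, 4, 13, 24), (3, 27, r, v, 34, 13, 24), (5, 3, n, a, 22, 32, 2), (5, 3, n, a, 22, 6, 7), (5, 3, n, a, 36, 32, 2), (5, 3, n, a, 36, 6, 7), (5, 3, n, k, 17, 32, 2), (5, 3, n, k, 17, 6, 7), (5, 3, n, w, 13, 32, 2), (5, 3, n, w, 13, 6, 7), (5, 3, n, y, 39, 32, 2), (5, 3, n, y, 39, 6, 7)}
π[E, G, D, F]: project onto (E, G, D, F) (5 duplicate(s) eliminated) → {(16, 23, 3, u), (16, 24, 3, u), (16, 34, 3, u), (16, 4, 3, u), (27, 23, 3, r), (27, 24, 3, r), (27, 34, 3, r), (27, 4, 3, r), (3, 13, 5, n), (3, 17, 5, n), (3, 22, 5, n), (3, 36, 5, n), (3, 39, 5, n)}
Selection G ≤ 22: {(16, 4, 3, u), (27, 4, 3, r), (3, 13, 5, n), (3, 17, 5, n), (3, 22, 5, n)}
π[D, E]: project onto (D, E) (2 duplicate(s) eliminated) → {(3, 16), (3, 27), (5, 3)}

{(3, 16), (3, 27), (5, 3)}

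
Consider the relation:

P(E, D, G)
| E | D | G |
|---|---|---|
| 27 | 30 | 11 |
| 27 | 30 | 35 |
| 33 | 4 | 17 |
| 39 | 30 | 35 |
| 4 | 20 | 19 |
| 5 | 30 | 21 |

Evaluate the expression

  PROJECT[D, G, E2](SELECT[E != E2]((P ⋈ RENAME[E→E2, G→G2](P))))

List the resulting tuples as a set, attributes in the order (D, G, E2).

{(30, 11, 39), (30, 11, 5), (30, 21, 27), (30, 21, 39), (30, 35, 27), (30, 35, 39), (30, 35, 5)}

ρ[E→E2, G→G2]: schema becomes (E2, D, G2); tuples unchanged.
P ⋈ RENAME[E→E2, G→G2](P) (natural join on D): {(27, 30, 11, 27, 11), (27, 30, 11, 27, 35), (27, 30, 11, 39, 35), (27, 30, 11, 5, 21), (27, 30, 35, 27, 11), (27, 30, 35, 27, 35), (27, 30, 35, 39, 35), (27, 30, 35, 5, 21), (33, 4, 17, 33, 17), (39, 30, 35, 27, 11), (39, 30, 35, 27, 35), (39, 30, 35, 39, 35), (39, 30, 35, 5, 21), (4, 20, 19, 4, 19), (5, 30, 21, 27, 11), (5, 30, 21, 27, 35), (5, 30, 21, 39, 35), (5, 30, 21, 5, 21)}
σ[E != E2]: keep tuples satisfying E != E2 → {(27, 30, 11, 39, 35), (27, 30, 11, 5, 21), (27, 30, 35, 39, 35), (27, 30, 35, 5, 21), (39, 30, 35, 27, 11), (39, 30, 35, 27, 35), (39, 30, 35, 5, 21), (5, 30, 21, 27, 11), (5, 30, 21, 27, 35), (5, 30, 21, 39, 35)}
Keep only column(s) D, G, E2 (3 duplicate(s) eliminated): {(30, 11, 39), (30, 11, 5), (30, 21, 27), (30, 21, 39), (30, 35, 27), (30, 35, 39), (30, 35, 5)}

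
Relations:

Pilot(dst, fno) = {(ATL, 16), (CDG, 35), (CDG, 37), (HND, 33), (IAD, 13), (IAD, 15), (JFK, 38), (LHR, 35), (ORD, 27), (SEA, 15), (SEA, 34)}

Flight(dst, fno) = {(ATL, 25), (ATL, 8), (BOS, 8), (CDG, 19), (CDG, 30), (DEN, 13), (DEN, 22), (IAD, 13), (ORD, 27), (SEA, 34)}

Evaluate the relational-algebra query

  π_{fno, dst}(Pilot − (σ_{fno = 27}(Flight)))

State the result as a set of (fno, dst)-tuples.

{(13, IAD), (15, IAD), (15, SEA), (16, ATL), (33, HND), (34, SEA), (35, CDG), (35, LHR), (37, CDG), (38, JFK)}

Selection fno = 27: {(ORD, 27)}
Set difference of the two operands is {(ATL, 16), (CDG, 35), (CDG, 37), (HND, 33), (IAD, 13), (IAD, 15), (JFK, 38), (LHR, 35), (SEA, 15), (SEA, 34)}.
Projecting to fno, dst: {(13, IAD), (15, IAD), (15, SEA), (16, ATL), (33, HND), (34, SEA), (35, CDG), (35, LHR), (37, CDG), (38, JFK)}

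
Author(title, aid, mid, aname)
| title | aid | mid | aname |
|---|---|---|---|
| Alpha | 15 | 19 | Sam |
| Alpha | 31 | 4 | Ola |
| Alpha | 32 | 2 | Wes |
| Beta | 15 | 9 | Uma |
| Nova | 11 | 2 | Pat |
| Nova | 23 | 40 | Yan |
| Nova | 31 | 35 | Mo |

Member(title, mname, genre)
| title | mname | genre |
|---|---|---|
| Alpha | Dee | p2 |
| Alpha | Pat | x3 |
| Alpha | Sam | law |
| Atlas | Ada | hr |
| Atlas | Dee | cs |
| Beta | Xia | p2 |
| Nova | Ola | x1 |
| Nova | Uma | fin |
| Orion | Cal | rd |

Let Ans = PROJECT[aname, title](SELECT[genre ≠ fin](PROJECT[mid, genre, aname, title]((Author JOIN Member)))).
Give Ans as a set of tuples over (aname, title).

Joining Author and Member on title yields {(Alpha, 15, 19, Sam, Dee, p2), (Alpha, 15, 19, Sam, Pat, x3), (Alpha, 15, 19, Sam, Sam, law), (Alpha, 31, 4, Ola, Dee, p2), (Alpha, 31, 4, Ola, Pat, x3), (Alpha, 31, 4, Ola, Sam, law), (Alpha, 32, 2, Wes, Dee, p2), (Alpha, 32, 2, Wes, Pat, x3), (Alpha, 32, 2, Wes, Sam, law), (Beta, 15, 9, Uma, Xia, p2), (Nova, 11, 2, Pat, Ola, x1), (Nova, 11, 2, Pat, Uma, fin), (Nova, 23, 40, Yan, Ola, x1), (Nova, 23, 40, Yan, Uma, fin), (Nova, 31, 35, Mo, Ola, x1), (Nova, 31, 35, Mo, Uma, fin)}.
π_{mid, genre, aname, title} gives {(19, law, Sam, Alpha), (19, p2, Sam, Alpha), (19, x3, Sam, Alpha), (2, fin, Pat, Nova), (2, law, Wes, Alpha), (2, p2, Wes, Alpha), (2, x1, Pat, Nova), (2, x3, Wes, Alpha), (35, fin, Mo, Nova), (35, x1, Mo, Nova), (4, law, Ola, Alpha), (4, p2, Ola, Alpha), (4, x3, Ola, Alpha), (40, fin, Yan, Nova), (40, x1, Yan, Nova), (9, p2, Uma, Beta)}.
Selection genre ≠ fin: {(19, law, Sam, Alpha), (19, p2, Sam, Alpha), (19, x3, Sam, Alpha), (2, law, Wes, Alpha), (2, p2, Wes, Alpha), (2, x1, Pat, Nova), (2, x3, Wes, Alpha), (35, x1, Mo, Nova), (4, law, Ola, Alpha), (4, p2, Ola, Alpha), (4, x3, Ola, Alpha), (40, x1, Yan, Nova), (9, p2, Uma, Beta)}
π_{aname, title} gives {(Mo, Nova), (Ola, Alpha), (Pat, Nova), (Sam, Alpha), (Uma, Beta), (Wes, Alpha), (Yan, Nova)} (6 duplicate(s) eliminated).

{(Mo, Nova), (Ola, Alpha), (Pat, Nova), (Sam, Alpha), (Uma, Beta), (Wes, Alpha), (Yan, Nova)}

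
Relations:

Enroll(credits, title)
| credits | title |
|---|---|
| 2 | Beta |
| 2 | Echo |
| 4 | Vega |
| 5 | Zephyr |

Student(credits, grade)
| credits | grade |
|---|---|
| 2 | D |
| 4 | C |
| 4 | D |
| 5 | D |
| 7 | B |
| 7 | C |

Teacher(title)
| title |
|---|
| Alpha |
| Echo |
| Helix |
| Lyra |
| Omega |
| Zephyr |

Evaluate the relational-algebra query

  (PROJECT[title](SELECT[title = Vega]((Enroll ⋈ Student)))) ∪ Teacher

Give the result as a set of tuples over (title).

{Alpha, Echo, Helix, Lyra, Omega, Vega, Zephyr}

Natural join on credits: {(2, Beta, D), (2, Echo, D), (4, Vega, C), (4, Vega, D), (5, Zephyr, D)}
Apply σ_{title = Vega}; surviving tuples: {(4, Vega, C), (4, Vega, D)}
π_{title} gives {Vega} (1 duplicate(s) eliminated).
Taking the union: {Alpha, Echo, Helix, Lyra, Omega, Vega, Zephyr}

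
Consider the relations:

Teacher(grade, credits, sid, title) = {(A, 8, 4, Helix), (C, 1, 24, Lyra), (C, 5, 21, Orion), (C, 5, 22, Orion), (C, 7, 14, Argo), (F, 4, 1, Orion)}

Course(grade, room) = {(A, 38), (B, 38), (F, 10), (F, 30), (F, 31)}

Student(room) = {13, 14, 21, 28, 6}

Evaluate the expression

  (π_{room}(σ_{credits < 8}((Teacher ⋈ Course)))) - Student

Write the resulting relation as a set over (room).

{10, 30, 31}

Teacher ⋈ Course (natural join on grade): {(A, 8, 4, Helix, 38), (F, 4, 1, Orion, 10), (F, 4, 1, Orion, 30), (F, 4, 1, Orion, 31)}
Apply σ_{credits < 8}; surviving tuples: {(F, 4, 1, Orion, 10), (F, 4, 1, Orion, 30), (F, 4, 1, Orion, 31)}
Projecting to room: {10, 30, 31}
Taking the difference: {10, 30, 31}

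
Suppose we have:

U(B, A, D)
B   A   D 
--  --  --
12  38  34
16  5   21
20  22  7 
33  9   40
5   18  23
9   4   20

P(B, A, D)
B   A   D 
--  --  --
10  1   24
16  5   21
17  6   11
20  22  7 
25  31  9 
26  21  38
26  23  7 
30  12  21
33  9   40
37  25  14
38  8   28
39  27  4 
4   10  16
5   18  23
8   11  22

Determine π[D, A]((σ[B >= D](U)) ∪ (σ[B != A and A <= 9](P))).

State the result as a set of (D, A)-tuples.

{(11, 6), (21, 5), (24, 1), (28, 8), (40, 9), (7, 22)}

Filtering on B >= D leaves {(20, 22, 7)}.
Filtering on B != A and A <= 9 leaves {(10, 1, 24), (16, 5, 21), (17, 6, 11), (33, 9, 40), (38, 8, 28)}.
Union: {(20, 22, 7)} with {(10, 1, 24), (16, 5, 21), (17, 6, 11), (33, 9, 40), (38, 8, 28)} → {(10, 1, 24), (16, 5, 21), (17, 6, 11), (20, 22, 7), (33, 9, 40), (38, 8, 28)}
Keep only column(s) D, A: {(11, 6), (21, 5), (24, 1), (28, 8), (40, 9), (7, 22)}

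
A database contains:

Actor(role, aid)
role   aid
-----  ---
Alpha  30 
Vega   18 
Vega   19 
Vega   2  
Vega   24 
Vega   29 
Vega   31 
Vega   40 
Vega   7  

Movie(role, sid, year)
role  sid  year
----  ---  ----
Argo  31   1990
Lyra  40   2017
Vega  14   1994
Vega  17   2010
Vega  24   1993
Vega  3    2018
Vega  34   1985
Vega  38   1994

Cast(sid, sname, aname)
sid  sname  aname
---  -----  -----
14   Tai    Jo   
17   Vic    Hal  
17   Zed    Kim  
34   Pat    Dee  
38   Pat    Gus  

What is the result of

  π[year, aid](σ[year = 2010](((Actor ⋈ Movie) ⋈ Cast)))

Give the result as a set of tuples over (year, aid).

{(2010, 18), (2010, 19), (2010, 2), (2010, 24), (2010, 29), (2010, 31), (2010, 40), (2010, 7)}

Joining Actor and Movie on role yields {(Vega, 18, 14, 1994), (Vega, 18, 17, 2010), (Vega, 18, 24, 1993), (Vega, 18, 3, 2018), (Vega, 18, 34, 1985), (Vega, 18, 38, 1994), (Vega, 19, 14, 1994), (Vega, 19, 17, 2010), (Vega, 19, 24, 1993), (Vega, 19, 3, 2018), (Vega, 19, 34, 1985), (Vega, 19, 38, 1994), (Vega, 2, 14, 1994), (Vega, 2, 17, 2010), (Vega, 2, 24, 1993), (Vega, 2, 3, 2018), (Vega, 2, 34, 1985), (Vega, 2, 38, 1994), (Vega, 24, 14, 1994), (Vega, 24, 17, 2010), (Vega, 24, 24, 1993), (Vega, 24, 3, 2018), (Vega, 24, 34, 1985), (Vega, 24, 38, 1994), (Vega, 29, 14, 1994), (Vega, 29, 17, 2010), (Vega, 29, 24, 1993), (Vega, 29, 3, 2018), (Vega, 29, 34, 1985), (Vega, 29, 38, 1994), (Vega, 31, 14, 1994), (Vega, 31, 17, 2010), (Vega, 31, 24, 1993), (Vega, 31, 3, 2018), (Vega, 31, 34, 1985), (Vega, 31, 38, 1994), (Vega, 40, 14, 1994), (Vega, 40, 17, 2010), (Vega, 40, 24, 1993), (Vega, 40, 3, 2018), (Vega, 40, 34, 1985), (Vega, 40, 38, 1994), (Vega, 7, 14, 1994), (Vega, 7, 17, 2010), (Vega, 7, 24, 1993), (Vega, 7, 3, 2018), (Vega, 7, 34, 1985), (Vega, 7, 38, 1994)}.
Joining (Actor ⋈ Movie) and Cast on sid yields {(Vega, 18, 14, 1994, Tai, Jo), (Vega, 18, 17, 2010, Vic, Hal), (Vega, 18, 17, 2010, Zed, Kim), (Vega, 18, 34, 1985, Pat, Dee), (Vega, 18, 38, 1994, Pat, Gus), (Vega, 19, 14, 1994, Tai, Jo), (Vega, 19, 17, 2010, Vic, Hal), (Vega, 19, 17, 2010, Zed, Kim), (Vega, 19, 34, 1985, Pat, Dee), (Vega, 19, 38, 1994, Pat, Gus), (Vega, 2, 14, 1994, Tai, Jo), (Vega, 2, 17, 2010, Vic, Hal), (Vega, 2, 17, 2010, Zed, Kim), (Vega, 2, 34, 1985, Pat, Dee), (Vega, 2, 38, 1994, Pat, Gus), (Vega, 24, 14, 1994, Tai, Jo), (Vega, 24, 17, 2010, Vic, Hal), (Vega, 24, 17, 2010, Zed, Kim), (Vega, 24, 34, 1985, Pat, Dee), (Vega, 24, 38, 1994, Pat, Gus), (Vega, 29, 14, 1994, Tai, Jo), (Vega, 29, 17, 2010, Vic, Hal), (Vega, 29, 17, 2010, Zed, Kim), (Vega, 29, 34, 1985, Pat, Dee), (Vega, 29, 38, 1994, Pat, Gus), (Vega, 31, 14, 1994, Tai, Jo), (Vega, 31, 17, 2010, Vic, Hal), (Vega, 31, 17, 2010, Zed, Kim), (Vega, 31, 34, 1985, Pat, Dee), (Vega, 31, 38, 1994, Pat, Gus), (Vega, 40, 14, 1994, Tai, Jo), (Vega, 40, 17, 2010, Vic, Hal), (Vega, 40, 17, 2010, Zed, Kim), (Vega, 40, 34, 1985, Pat, Dee), (Vega, 40, 38, 1994, Pat, Gus), (Vega, 7, 14, 1994, Tai, Jo), (Vega, 7, 17, 2010, Vic, Hal), (Vega, 7, 17, 2010, Zed, Kim), (Vega, 7, 34, 1985, Pat, Dee), (Vega, 7, 38, 1994, Pat, Gus)}.
Selection year = 2010: {(Vega, 18, 17, 2010, Vic, Hal), (Vega, 18, 17, 2010, Zed, Kim), (Vega, 19, 17, 2010, Vic, Hal), (Vega, 19, 17, 2010, Zed, Kim), (Vega, 2, 17, 2010, Vic, Hal), (Vega, 2, 17, 2010, Zed, Kim), (Vega, 24, 17, 2010, Vic, Hal), (Vega, 24, 17, 2010, Zed, Kim), (Vega, 29, 17, 2010, Vic, Hal), (Vega, 29, 17, 2010, Zed, Kim), (Vega, 31, 17, 2010, Vic, Hal), (Vega, 31, 17, 2010, Zed, Kim), (Vega, 40, 17, 2010, Vic, Hal), (Vega, 40, 17, 2010, Zed, Kim), (Vega, 7, 17, 2010, Vic, Hal), (Vega, 7, 17, 2010, Zed, Kim)}
Keep only column(s) year, aid (8 duplicate(s) eliminated): {(2010, 18), (2010, 19), (2010, 2), (2010, 24), (2010, 29), (2010, 31), (2010, 40), (2010, 7)}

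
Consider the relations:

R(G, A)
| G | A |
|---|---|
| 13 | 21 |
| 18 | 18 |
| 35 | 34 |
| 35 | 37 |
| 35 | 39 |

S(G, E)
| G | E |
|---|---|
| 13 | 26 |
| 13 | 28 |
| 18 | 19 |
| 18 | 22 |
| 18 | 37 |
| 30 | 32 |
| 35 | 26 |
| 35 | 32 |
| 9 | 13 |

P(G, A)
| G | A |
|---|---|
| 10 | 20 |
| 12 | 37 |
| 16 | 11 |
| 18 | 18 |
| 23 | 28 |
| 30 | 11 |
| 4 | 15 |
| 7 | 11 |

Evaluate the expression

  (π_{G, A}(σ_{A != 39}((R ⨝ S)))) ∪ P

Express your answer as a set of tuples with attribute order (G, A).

Natural join on G: {(13, 21, 26), (13, 21, 28), (18, 18, 19), (18, 18, 22), (18, 18, 37), (35, 34, 26), (35, 34, 32), (35, 37, 26), (35, 37, 32), (35, 39, 26), (35, 39, 32)}
σ[A != 39]: keep tuples satisfying A != 39 → {(13, 21, 26), (13, 21, 28), (18, 18, 19), (18, 18, 22), (18, 18, 37), (35, 34, 26), (35, 34, 32), (35, 37, 26), (35, 37, 32)}
π[G, A]: project onto (G, A) (5 duplicate(s) eliminated) → {(13, 21), (18, 18), (35, 34), (35, 37)}
Union: {(13, 21), (18, 18), (35, 34), (35, 37)} with {(10, 20), (12, 37), (16, 11), (18, 18), (23, 28), (30, 11), (4, 15), (7, 11)} → {(10, 20), (12, 37), (13, 21), (16, 11), (18, 18), (23, 28), (30, 11), (35, 34), (35, 37), (4, 15), (7, 11)}

{(10, 20), (12, 37), (13, 21), (16, 11), (18, 18), (23, 28), (30, 11), (35, 34), (35, 37), (4, 15), (7, 11)}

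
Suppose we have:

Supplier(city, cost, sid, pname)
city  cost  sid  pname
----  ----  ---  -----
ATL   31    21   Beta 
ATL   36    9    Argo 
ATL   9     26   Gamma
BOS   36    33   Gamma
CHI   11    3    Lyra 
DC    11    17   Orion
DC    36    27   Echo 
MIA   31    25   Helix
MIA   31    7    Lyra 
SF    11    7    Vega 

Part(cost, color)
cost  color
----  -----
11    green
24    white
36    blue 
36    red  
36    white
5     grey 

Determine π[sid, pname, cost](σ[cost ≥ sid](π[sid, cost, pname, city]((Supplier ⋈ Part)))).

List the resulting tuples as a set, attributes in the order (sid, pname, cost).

Natural join on cost: {(ATL, 36, 9, Argo, blue), (ATL, 36, 9, Argo, red), (ATL, 36, 9, Argo, white), (BOS, 36, 33, Gamma, blue), (BOS, 36, 33, Gamma, red), (BOS, 36, 33, Gamma, white), (CHI, 11, 3, Lyra, green), (DC, 11, 17, Orion, green), (DC, 36, 27, Echo, blue), (DC, 36, 27, Echo, red), (DC, 36, 27, Echo, white), (SF, 11, 7, Vega, green)}
π[sid, cost, pname, city]: project onto (sid, cost, pname, city) (6 duplicate(s) eliminated) → {(17, 11, Orion, DC), (27, 36, Echo, DC), (3, 11, Lyra, CHI), (33, 36, Gamma, BOS), (7, 11, Vega, SF), (9, 36, Argo, ATL)}
σ[cost ≥ sid]: keep tuples satisfying cost ≥ sid → {(27, 36, Echo, DC), (3, 11, Lyra, CHI), (33, 36, Gamma, BOS), (7, 11, Vega, SF), (9, 36, Argo, ATL)}
π[sid, pname, cost]: project onto (sid, pname, cost) → {(27, Echo, 36), (3, Lyra, 11), (33, Gamma, 36), (7, Vega, 11), (9, Argo, 36)}

{(27, Echo, 36), (3, Lyra, 11), (33, Gamma, 36), (7, Vega, 11), (9, Argo, 36)}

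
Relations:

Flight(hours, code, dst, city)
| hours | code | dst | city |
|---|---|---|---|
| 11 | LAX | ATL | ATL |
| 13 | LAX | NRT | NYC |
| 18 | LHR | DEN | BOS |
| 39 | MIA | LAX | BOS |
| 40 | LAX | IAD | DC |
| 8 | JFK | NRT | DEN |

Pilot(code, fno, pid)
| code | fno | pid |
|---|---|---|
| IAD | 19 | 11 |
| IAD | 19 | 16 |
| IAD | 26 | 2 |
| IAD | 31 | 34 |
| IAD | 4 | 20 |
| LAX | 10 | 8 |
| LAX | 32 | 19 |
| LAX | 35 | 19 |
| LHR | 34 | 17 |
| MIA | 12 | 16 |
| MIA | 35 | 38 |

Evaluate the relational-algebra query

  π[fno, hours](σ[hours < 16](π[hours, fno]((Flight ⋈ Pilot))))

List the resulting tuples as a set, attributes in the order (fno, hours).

{(10, 11), (10, 13), (32, 11), (32, 13), (35, 11), (35, 13)}

Joining Flight and Pilot on code yields {(11, LAX, ATL, ATL, 10, 8), (11, LAX, ATL, ATL, 32, 19), (11, LAX, ATL, ATL, 35, 19), (13, LAX, NRT, NYC, 10, 8), (13, LAX, NRT, NYC, 32, 19), (13, LAX, NRT, NYC, 35, 19), (18, LHR, DEN, BOS, 34, 17), (39, MIA, LAX, BOS, 12, 16), (39, MIA, LAX, BOS, 35, 38), (40, LAX, IAD, DC, 10, 8), (40, LAX, IAD, DC, 32, 19), (40, LAX, IAD, DC, 35, 19)}.
Keep only column(s) hours, fno: {(11, 10), (11, 32), (11, 35), (13, 10), (13, 32), (13, 35), (18, 34), (39, 12), (39, 35), (40, 10), (40, 32), (40, 35)}
Apply σ_{hours < 16}; surviving tuples: {(11, 10), (11, 32), (11, 35), (13, 10), (13, 32), (13, 35)}
Keep only column(s) fno, hours: {(10, 11), (10, 13), (32, 11), (32, 13), (35, 11), (35, 13)}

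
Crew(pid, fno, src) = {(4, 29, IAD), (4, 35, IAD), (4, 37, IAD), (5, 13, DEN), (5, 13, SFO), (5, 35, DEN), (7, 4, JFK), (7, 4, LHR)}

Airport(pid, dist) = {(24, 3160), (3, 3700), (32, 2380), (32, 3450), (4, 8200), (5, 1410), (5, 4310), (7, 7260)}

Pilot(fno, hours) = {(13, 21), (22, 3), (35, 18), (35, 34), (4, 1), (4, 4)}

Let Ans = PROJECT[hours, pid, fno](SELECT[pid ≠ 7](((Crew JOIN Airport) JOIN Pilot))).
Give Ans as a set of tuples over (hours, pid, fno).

{(18, 4, 35), (18, 5, 35), (21, 5, 13), (34, 4, 35), (34, 5, 35)}

Joining Crew and Airport on pid yields {(4, 29, IAD, 8200), (4, 35, IAD, 8200), (4, 37, IAD, 8200), (5, 13, DEN, 1410), (5, 13, DEN, 4310), (5, 13, SFO, 1410), (5, 13, SFO, 4310), (5, 35, DEN, 1410), (5, 35, DEN, 4310), (7, 4, JFK, 7260), (7, 4, LHR, 7260)}.
Joining (Crew JOIN Airport) and Pilot on fno yields {(4, 35, IAD, 8200, 18), (4, 35, IAD, 8200, 34), (5, 13, DEN, 1410, 21), (5, 13, DEN, 4310, 21), (5, 13, SFO, 1410, 21), (5, 13, SFO, 4310, 21), (5, 35, DEN, 1410, 18), (5, 35, DEN, 1410, 34), (5, 35, DEN, 4310, 18), (5, 35, DEN, 4310, 34), (7, 4, JFK, 7260, 1), (7, 4, JFK, 7260, 4), (7, 4, LHR, 7260, 1), (7, 4, LHR, 7260, 4)}.
Filtering on pid ≠ 7 leaves {(4, 35, IAD, 8200, 18), (4, 35, IAD, 8200, 34), (5, 13, DEN, 1410, 21), (5, 13, DEN, 4310, 21), (5, 13, SFO, 1410, 21), (5, 13, SFO, 4310, 21), (5, 35, DEN, 1410, 18), (5, 35, DEN, 1410, 34), (5, 35, DEN, 4310, 18), (5, 35, DEN, 4310, 34)}.
π[hours, pid, fno]: project onto (hours, pid, fno) (5 duplicate(s) eliminated) → {(18, 4, 35), (18, 5, 35), (21, 5, 13), (34, 4, 35), (34, 5, 35)}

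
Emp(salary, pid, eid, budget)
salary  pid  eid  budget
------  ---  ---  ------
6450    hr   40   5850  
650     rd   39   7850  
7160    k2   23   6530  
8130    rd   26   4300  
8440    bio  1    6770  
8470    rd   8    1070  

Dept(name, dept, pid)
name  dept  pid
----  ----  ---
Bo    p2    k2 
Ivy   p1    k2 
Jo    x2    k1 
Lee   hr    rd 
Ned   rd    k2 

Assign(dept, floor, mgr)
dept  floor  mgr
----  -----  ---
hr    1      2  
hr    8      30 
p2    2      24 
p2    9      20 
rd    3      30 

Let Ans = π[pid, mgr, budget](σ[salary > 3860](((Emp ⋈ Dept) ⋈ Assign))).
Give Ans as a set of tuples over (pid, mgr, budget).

{(k2, 20, 6530), (k2, 24, 6530), (k2, 30, 6530), (rd, 2, 1070), (rd, 2, 4300), (rd, 30, 1070), (rd, 30, 4300)}

Joining Emp and Dept on pid yields {(650, rd, 39, 7850, Lee, hr), (7160, k2, 23, 6530, Bo, p2), (7160, k2, 23, 6530, Ivy, p1), (7160, k2, 23, 6530, Ned, rd), (8130, rd, 26, 4300, Lee, hr), (8470, rd, 8, 1070, Lee, hr)}.
Joining (Emp ⋈ Dept) and Assign on dept yields {(650, rd, 39, 7850, Lee, hr, 1, 2), (650, rd, 39, 7850, Lee, hr, 8, 30), (7160, k2, 23, 6530, Bo, p2, 2, 24), (7160, k2, 23, 6530, Bo, p2, 9, 20), (7160, k2, 23, 6530, Ned, rd, 3, 30), (8130, rd, 26, 4300, Lee, hr, 1, 2), (8130, rd, 26, 4300, Lee, hr, 8, 30), (8470, rd, 8, 1070, Lee, hr, 1, 2), (8470, rd, 8, 1070, Lee, hr, 8, 30)}.
Selection salary > 3860: {(7160, k2, 23, 6530, Bo, p2, 2, 24), (7160, k2, 23, 6530, Bo, p2, 9, 20), (7160, k2, 23, 6530, Ned, rd, 3, 30), (8130, rd, 26, 4300, Lee, hr, 1, 2), (8130, rd, 26, 4300, Lee, hr, 8, 30), (8470, rd, 8, 1070, Lee, hr, 1, 2), (8470, rd, 8, 1070, Lee, hr, 8, 30)}
Projecting to pid, mgr, budget: {(k2, 20, 6530), (k2, 24, 6530), (k2, 30, 6530), (rd, 2, 1070), (rd, 2, 4300), (rd, 30, 1070), (rd, 30, 4300)}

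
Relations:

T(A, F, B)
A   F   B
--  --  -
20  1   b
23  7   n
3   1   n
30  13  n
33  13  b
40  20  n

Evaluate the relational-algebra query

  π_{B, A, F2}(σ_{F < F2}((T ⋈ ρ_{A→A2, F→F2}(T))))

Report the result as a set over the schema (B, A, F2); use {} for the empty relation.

ρ[A→A2, F→F2]: schema becomes (A2, F2, B); tuples unchanged.
Natural join on B: {(20, 1, b, 20, 1), (20, 1, b, 33, 13), (23, 7, n, 23, 7), (23, 7, n, 3, 1), (23, 7, n, 30, 13), (23, 7, n, 40, 20), (3, 1, n, 23, 7), (3, 1, n, 3, 1), (3, 1, n, 30, 13), (3, 1, n, 40, 20), (30, 13, n, 23, 7), (30, 13, n, 3, 1), (30, 13, n, 30, 13), (30, 13, n, 40, 20), (33, 13, b, 20, 1), (33, 13, b, 33, 13), (40, 20, n, 23, 7), (40, 20, n, 3, 1), (40, 20, n, 30, 13), (40, 20, n, 40, 20)}
σ[F < F2]: keep tuples satisfying F < F2 → {(20, 1, b, 33, 13), (23, 7, n, 30, 13), (23, 7, n, 40, 20), (3, 1, n, 23, 7), (3, 1, n, 30, 13), (3, 1, n, 40, 20), (30, 13, n, 40, 20)}
Keep only column(s) B, A, F2: {(b, 20, 13), (n, 23, 13), (n, 23, 20), (n, 3, 13), (n, 3, 20), (n, 3, 7), (n, 30, 20)}

{(b, 20, 13), (n, 23, 13), (n, 23, 20), (n, 3, 13), (n, 3, 20), (n, 3, 7), (n, 30, 20)}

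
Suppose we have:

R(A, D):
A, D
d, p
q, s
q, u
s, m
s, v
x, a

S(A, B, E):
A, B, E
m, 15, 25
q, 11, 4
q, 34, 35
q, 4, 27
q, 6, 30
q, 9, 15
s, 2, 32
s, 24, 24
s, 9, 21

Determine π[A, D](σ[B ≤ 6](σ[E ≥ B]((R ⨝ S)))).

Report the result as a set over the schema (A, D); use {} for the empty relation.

R ⋈ S (natural join on A): {(q, s, 11, 4), (q, s, 34, 35), (q, s, 4, 27), (q, s, 6, 30), (q, s, 9, 15), (q, u, 11, 4), (q, u, 34, 35), (q, u, 4, 27), (q, u, 6, 30), (q, u, 9, 15), (s, m, 2, 32), (s, m, 24, 24), (s, m, 9, 21), (s, v, 2, 32), (s, v, 24, 24), (s, v, 9, 21)}
σ[E ≥ B]: keep tuples satisfying E ≥ B → {(q, s, 34, 35), (q, s, 4, 27), (q, s, 6, 30), (q, s, 9, 15), (q, u, 34, 35), (q, u, 4, 27), (q, u, 6, 30), (q, u, 9, 15), (s, m, 2, 32), (s, m, 24, 24), (s, m, 9, 21), (s, v, 2, 32), (s, v, 24, 24), (s, v, 9, 21)}
σ[B ≤ 6]: keep tuples satisfying B ≤ 6 → {(q, s, 4, 27), (q, s, 6, 30), (q, u, 4, 27), (q, u, 6, 30), (s, m, 2, 32), (s, v, 2, 32)}
Projecting to A, D (2 duplicate(s) eliminated): {(q, s), (q, u), (s, m), (s, v)}

{(q, s), (q, u), (s, m), (s, v)}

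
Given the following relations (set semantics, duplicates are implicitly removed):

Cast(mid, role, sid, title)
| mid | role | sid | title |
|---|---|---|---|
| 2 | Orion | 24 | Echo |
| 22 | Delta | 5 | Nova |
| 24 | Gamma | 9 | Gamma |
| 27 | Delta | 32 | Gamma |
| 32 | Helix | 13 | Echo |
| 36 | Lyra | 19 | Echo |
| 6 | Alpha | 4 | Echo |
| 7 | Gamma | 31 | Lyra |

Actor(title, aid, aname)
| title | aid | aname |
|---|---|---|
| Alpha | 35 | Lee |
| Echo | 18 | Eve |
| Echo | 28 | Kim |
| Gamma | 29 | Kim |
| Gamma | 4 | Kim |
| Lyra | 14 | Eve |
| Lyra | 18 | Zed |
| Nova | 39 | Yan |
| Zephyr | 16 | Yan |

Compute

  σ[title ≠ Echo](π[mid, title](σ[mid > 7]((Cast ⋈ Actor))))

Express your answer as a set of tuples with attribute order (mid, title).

{(22, Nova), (24, Gamma), (27, Gamma)}

Natural join on title: {(2, Orion, 24, Echo, 18, Eve), (2, Orion, 24, Echo, 28, Kim), (22, Delta, 5, Nova, 39, Yan), (24, Gamma, 9, Gamma, 29, Kim), (24, Gamma, 9, Gamma, 4, Kim), (27, Delta, 32, Gamma, 29, Kim), (27, Delta, 32, Gamma, 4, Kim), (32, Helix, 13, Echo, 18, Eve), (32, Helix, 13, Echo, 28, Kim), (36, Lyra, 19, Echo, 18, Eve), (36, Lyra, 19, Echo, 28, Kim), (6, Alpha, 4, Echo, 18, Eve), (6, Alpha, 4, Echo, 28, Kim), (7, Gamma, 31, Lyra, 14, Eve), (7, Gamma, 31, Lyra, 18, Zed)}
Selection mid > 7: {(22, Delta, 5, Nova, 39, Yan), (24, Gamma, 9, Gamma, 29, Kim), (24, Gamma, 9, Gamma, 4, Kim), (27, Delta, 32, Gamma, 29, Kim), (27, Delta, 32, Gamma, 4, Kim), (32, Helix, 13, Echo, 18, Eve), (32, Helix, 13, Echo, 28, Kim), (36, Lyra, 19, Echo, 18, Eve), (36, Lyra, 19, Echo, 28, Kim)}
π[mid, title]: project onto (mid, title) (4 duplicate(s) eliminated) → {(22, Nova), (24, Gamma), (27, Gamma), (32, Echo), (36, Echo)}
Selection title ≠ Echo: {(22, Nova), (24, Gamma), (27, Gamma)}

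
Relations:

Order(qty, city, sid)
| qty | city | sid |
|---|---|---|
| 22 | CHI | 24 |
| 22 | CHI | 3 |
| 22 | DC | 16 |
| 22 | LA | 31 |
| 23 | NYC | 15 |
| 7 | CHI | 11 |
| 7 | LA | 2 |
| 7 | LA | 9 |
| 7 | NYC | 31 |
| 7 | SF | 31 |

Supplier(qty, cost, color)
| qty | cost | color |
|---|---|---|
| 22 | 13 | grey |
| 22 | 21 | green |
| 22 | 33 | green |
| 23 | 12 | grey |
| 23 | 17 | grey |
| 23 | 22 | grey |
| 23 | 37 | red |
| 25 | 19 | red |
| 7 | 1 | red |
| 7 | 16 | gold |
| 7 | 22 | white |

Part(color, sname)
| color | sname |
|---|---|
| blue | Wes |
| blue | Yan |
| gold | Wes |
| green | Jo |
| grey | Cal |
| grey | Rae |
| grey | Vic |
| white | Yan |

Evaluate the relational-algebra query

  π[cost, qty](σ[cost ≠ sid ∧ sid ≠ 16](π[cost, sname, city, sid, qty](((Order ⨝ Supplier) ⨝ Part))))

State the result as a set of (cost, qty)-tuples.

{(12, 23), (13, 22), (16, 7), (17, 23), (21, 22), (22, 23), (22, 7), (33, 22)}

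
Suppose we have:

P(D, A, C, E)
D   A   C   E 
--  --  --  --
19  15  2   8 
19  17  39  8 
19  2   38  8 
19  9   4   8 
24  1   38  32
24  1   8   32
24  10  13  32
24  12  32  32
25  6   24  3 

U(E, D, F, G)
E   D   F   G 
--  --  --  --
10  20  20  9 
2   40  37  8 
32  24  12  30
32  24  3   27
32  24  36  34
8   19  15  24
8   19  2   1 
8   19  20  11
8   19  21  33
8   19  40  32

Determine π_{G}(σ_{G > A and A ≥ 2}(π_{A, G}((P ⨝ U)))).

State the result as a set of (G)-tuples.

Joining P and U on D, E yields {(19, 15, 2, 8, 15, 24), (19, 15, 2, 8, 2, 1), (19, 15, 2, 8, 20, 11), (19, 15, 2, 8, 21, 33), (19, 15, 2, 8, 40, 32), (19, 17, 39, 8, 15, 24), (19, 17, 39, 8, 2, 1), (19, 17, 39, 8, 20, 11), (19, 17, 39, 8, 21, 33), (19, 17, 39, 8, 40, 32), (19, 2, 38, 8, 15, 24), (19, 2, 38, 8, 2, 1), (19, 2, 38, 8, 20, 11), (19, 2, 38, 8, 21, 33), (19, 2, 38, 8, 40, 32), (19, 9, 4, 8, 15, 24), (19, 9, 4, 8, 2, 1), (19, 9, 4, 8, 20, 11), (19, 9, 4, 8, 21, 33), (19, 9, 4, 8, 40, 32), (24, 1, 38, 32, 12, 30), (24, 1, 38, 32, 3, 27), (24, 1, 38, 32, 36, 34), (24, 1, 8, 32, 12, 30), (24, 1, 8, 32, 3, 27), (24, 1, 8, 32, 36, 34), (24, 10, 13, 32, 12, 30), (24, 10, 13, 32, 3, 27), (24, 10, 13, 32, 36, 34), (24, 12, 32, 32, 12, 30), (24, 12, 32, 32, 3, 27), (24, 12, 32, 32, 36, 34)}.
Projecting to A, G (3 duplicate(s) eliminated): {(1, 27), (1, 30), (1, 34), (10, 27), (10, 30), (10, 34), (12, 27), (12, 30), (12, 34), (15, 1), (15, 11), (15, 24), (15, 32), (15, 33), (17, 1), (17, 11), (17, 24), (17, 32), (17, 33), (2, 1), (2, 11), (2, 24), (2, 32), (2, 33), (9, 1), (9, 11), (9, 24), (9, 32), (9, 33)}
σ[G > A and A ≥ 2]: keep tuples satisfying G > A and A ≥ 2 → {(10, 27), (10, 30), (10, 34), (12, 27), (12, 30), (12, 34), (15, 24), (15, 32), (15, 33), (17, 24), (17, 32), (17, 33), (2, 11), (2, 24), (2, 32), (2, 33), (9, 11), (9, 24), (9, 32), (9, 33)}
Projecting to G (13 duplicate(s) eliminated): {11, 24, 27, 30, 32, 33, 34}

{11, 24, 27, 30, 32, 33, 34}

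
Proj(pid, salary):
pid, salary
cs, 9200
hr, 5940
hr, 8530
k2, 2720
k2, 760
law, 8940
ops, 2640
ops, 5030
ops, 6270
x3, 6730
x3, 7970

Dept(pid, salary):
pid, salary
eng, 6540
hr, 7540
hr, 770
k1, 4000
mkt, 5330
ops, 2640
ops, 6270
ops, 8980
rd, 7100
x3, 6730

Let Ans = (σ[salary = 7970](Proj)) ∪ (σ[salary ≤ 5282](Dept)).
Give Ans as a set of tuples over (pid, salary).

{(hr, 770), (k1, 4000), (ops, 2640), (x3, 7970)}

σ[salary = 7970]: keep tuples satisfying salary = 7970 → {(x3, 7970)}
σ[salary ≤ 5282]: keep tuples satisfying salary ≤ 5282 → {(hr, 770), (k1, 4000), (ops, 2640)}
Set union of the two operands is {(hr, 770), (k1, 4000), (ops, 2640), (x3, 7970)}.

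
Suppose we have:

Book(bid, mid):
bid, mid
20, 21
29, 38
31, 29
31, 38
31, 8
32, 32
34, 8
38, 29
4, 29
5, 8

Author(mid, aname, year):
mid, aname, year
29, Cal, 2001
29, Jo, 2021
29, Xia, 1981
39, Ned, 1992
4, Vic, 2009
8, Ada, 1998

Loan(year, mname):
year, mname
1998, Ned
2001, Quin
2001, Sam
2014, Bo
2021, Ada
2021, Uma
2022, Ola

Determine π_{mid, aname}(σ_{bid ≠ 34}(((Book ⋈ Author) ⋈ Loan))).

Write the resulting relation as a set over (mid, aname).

{(29, Cal), (29, Jo), (8, Ada)}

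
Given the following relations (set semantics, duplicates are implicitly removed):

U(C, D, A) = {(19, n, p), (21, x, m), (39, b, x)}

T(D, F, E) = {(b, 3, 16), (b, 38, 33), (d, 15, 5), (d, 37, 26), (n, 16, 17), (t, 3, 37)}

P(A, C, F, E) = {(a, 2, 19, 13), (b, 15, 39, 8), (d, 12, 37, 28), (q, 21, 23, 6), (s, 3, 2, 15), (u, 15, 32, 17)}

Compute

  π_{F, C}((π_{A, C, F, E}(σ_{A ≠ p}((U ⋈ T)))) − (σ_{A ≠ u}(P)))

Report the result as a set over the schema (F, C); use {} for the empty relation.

Natural join on D: {(19, n, p, 16, 17), (39, b, x, 3, 16), (39, b, x, 38, 33)}
σ[A ≠ p]: keep tuples satisfying A ≠ p → {(39, b, x, 3, 16), (39, b, x, 38, 33)}
Projecting to A, C, F, E: {(x, 39, 3, 16), (x, 39, 38, 33)}
σ[A ≠ u]: keep tuples satisfying A ≠ u → {(a, 2, 19, 13), (b, 15, 39, 8), (d, 12, 37, 28), (q, 21, 23, 6), (s, 3, 2, 15)}
Difference: {(x, 39, 3, 16), (x, 39, 38, 33)} with {(a, 2, 19, 13), (b, 15, 39, 8), (d, 12, 37, 28), (q, 21, 23, 6), (s, 3, 2, 15)} → {(x, 39, 3, 16), (x, 39, 38, 33)}
Projecting to F, C: {(3, 39), (38, 39)}

{(3, 39), (38, 39)}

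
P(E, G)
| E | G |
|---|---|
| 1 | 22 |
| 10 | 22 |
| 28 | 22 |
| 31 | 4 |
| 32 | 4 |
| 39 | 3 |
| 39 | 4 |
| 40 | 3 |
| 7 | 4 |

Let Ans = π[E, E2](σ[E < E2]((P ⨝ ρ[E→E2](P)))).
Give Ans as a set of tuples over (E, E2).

{(1, 10), (1, 28), (10, 28), (31, 32), (31, 39), (32, 39), (39, 40), (7, 31), (7, 32), (7, 39)}

ρ[E→E2]: schema becomes (E2, G); tuples unchanged.
P ⋈ ρ[E→E2](P) (natural join on G): {(1, 22, 1), (1, 22, 10), (1, 22, 28), (10, 22, 1), (10, 22, 10), (10, 22, 28), (28, 22, 1), (28, 22, 10), (28, 22, 28), (31, 4, 31), (31, 4, 32), (31, 4, 39), (31, 4, 7), (32, 4, 31), (32, 4, 32), (32, 4, 39), (32, 4, 7), (39, 3, 39), (39, 3, 40), (39, 4, 31), (39, 4, 32), (39, 4, 39), (39, 4, 7), (40, 3, 39), (40, 3, 40), (7, 4, 31), (7, 4, 32), (7, 4, 39), (7, 4, 7)}
σ[E < E2]: keep tuples satisfying E < E2 → {(1, 22, 10), (1, 22, 28), (10, 22, 28), (31, 4, 32), (31, 4, 39), (32, 4, 39), (39, 3, 40), (7, 4, 31), (7, 4, 32), (7, 4, 39)}
π_{E, E2} gives {(1, 10), (1, 28), (10, 28), (31, 32), (31, 39), (32, 39), (39, 40), (7, 31), (7, 32), (7, 39)}.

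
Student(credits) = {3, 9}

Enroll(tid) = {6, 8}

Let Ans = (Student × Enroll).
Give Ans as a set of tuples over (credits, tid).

{(3, 6), (3, 8), (9, 6), (9, 8)}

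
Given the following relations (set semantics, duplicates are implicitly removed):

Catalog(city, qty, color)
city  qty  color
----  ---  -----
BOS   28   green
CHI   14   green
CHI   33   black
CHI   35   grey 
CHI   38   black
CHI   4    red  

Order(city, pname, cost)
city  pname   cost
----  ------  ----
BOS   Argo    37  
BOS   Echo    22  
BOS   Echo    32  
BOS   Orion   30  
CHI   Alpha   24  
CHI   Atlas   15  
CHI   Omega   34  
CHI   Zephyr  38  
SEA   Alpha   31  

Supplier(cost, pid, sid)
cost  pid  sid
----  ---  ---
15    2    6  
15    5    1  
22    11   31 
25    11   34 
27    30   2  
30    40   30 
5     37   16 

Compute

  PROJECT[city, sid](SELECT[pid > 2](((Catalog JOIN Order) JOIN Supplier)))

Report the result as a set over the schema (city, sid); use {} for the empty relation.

{(BOS, 30), (BOS, 31), (CHI, 1)}

Catalog ⋈ Order (natural join on city): {(BOS, 28, green, Argo, 37), (BOS, 28, green, Echo, 22), (BOS, 28, green, Echo, 32), (BOS, 28, green, Orion, 30), (CHI, 14, green, Alpha, 24), (CHI, 14, green, Atlas, 15), (CHI, 14, green, Omega, 34), (CHI, 14, green, Zephyr, 38), (CHI, 33, black, Alpha, 24), (CHI, 33, black, Atlas, 15), (CHI, 33, black, Omega, 34), (CHI, 33, black, Zephyr, 38), (CHI, 35, grey, Alpha, 24), (CHI, 35, grey, Atlas, 15), (CHI, 35, grey, Omega, 34), (CHI, 35, grey, Zephyr, 38), (CHI, 38, black, Alpha, 24), (CHI, 38, black, Atlas, 15), (CHI, 38, black, Omega, 34), (CHI, 38, black, Zephyr, 38), (CHI, 4, red, Alpha, 24), (CHI, 4, red, Atlas, 15), (CHI, 4, red, Omega, 34), (CHI, 4, red, Zephyr, 38)}
(Catalog JOIN Order) ⋈ Supplier (natural join on cost): {(BOS, 28, green, Echo, 22, 11, 31), (BOS, 28, green, Orion, 30, 40, 30), (CHI, 14, green, Atlas, 15, 2, 6), (CHI, 14, green, Atlas, 15, 5, 1), (CHI, 33, black, Atlas, 15, 2, 6), (CHI, 33, black, Atlas, 15, 5, 1), (CHI, 35, grey, Atlas, 15, 2, 6), (CHI, 35, grey, Atlas, 15, 5, 1), (CHI, 38, black, Atlas, 15, 2, 6), (CHI, 38, black, Atlas, 15, 5, 1), (CHI, 4, red, Atlas, 15, 2, 6), (CHI, 4, red, Atlas, 15, 5, 1)}
Filtering on pid > 2 leaves {(BOS, 28, green, Echo, 22, 11, 31), (BOS, 28, green, Orion, 30, 40, 30), (CHI, 14, green, Atlas, 15, 5, 1), (CHI, 33, black, Atlas, 15, 5, 1), (CHI, 35, grey, Atlas, 15, 5, 1), (CHI, 38, black, Atlas, 15, 5, 1), (CHI, 4, red, Atlas, 15, 5, 1)}.
Projecting to city, sid (4 duplicate(s) eliminated): {(BOS, 30), (BOS, 31), (CHI, 1)}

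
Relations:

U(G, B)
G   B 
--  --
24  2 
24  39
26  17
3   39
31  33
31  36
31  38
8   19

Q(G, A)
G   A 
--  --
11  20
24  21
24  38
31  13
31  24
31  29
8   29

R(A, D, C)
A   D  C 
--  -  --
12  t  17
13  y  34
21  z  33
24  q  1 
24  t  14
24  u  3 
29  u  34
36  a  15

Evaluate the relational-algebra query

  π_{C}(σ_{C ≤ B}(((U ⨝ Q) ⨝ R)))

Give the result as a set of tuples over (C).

{1, 14, 3, 33, 34}

Joining U and Q on G yields {(24, 2, 21), (24, 2, 38), (24, 39, 21), (24, 39, 38), (31, 33, 13), (31, 33, 24), (31, 33, 29), (31, 36, 13), (31, 36, 24), (31, 36, 29), (31, 38, 13), (31, 38, 24), (31, 38, 29), (8, 19, 29)}.
Joining (U ⨝ Q) and R on A yields {(24, 2, 21, z, 33), (24, 39, 21, z, 33), (31, 33, 13, y, 34), (31, 33, 24, q, 1), (31, 33, 24, t, 14), (31, 33, 24, u, 3), (31, 33, 29, u, 34), (31, 36, 13, y, 34), (31, 36, 24, q, 1), (31, 36, 24, t, 14), (31, 36, 24, u, 3), (31, 36, 29, u, 34), (31, 38, 13, y, 34), (31, 38, 24, q, 1), (31, 38, 24, t, 14), (31, 38, 24, u, 3), (31, 38, 29, u, 34), (8, 19, 29, u, 34)}.
σ[C ≤ B]: keep tuples satisfying C ≤ B → {(24, 39, 21, z, 33), (31, 33, 24, q, 1), (31, 33, 24, t, 14), (31, 33, 24, u, 3), (31, 36, 13, y, 34), (31, 36, 24, q, 1), (31, 36, 24, t, 14), (31, 36, 24, u, 3), (31, 36, 29, u, 34), (31, 38, 13, y, 34), (31, 38, 24, q, 1), (31, 38, 24, t, 14), (31, 38, 24, u, 3), (31, 38, 29, u, 34)}
Projecting to C (9 duplicate(s) eliminated): {1, 14, 3, 33, 34}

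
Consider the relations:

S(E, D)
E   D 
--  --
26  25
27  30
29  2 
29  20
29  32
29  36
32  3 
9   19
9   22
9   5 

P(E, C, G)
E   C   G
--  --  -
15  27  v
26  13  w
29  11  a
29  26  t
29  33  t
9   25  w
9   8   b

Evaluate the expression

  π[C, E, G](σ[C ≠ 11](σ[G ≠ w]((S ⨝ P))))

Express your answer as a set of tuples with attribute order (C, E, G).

Joining S and P on E yields {(26, 25, 13, w), (29, 2, 11, a), (29, 2, 26, t), (29, 2, 33, t), (29, 20, 11, a), (29, 20, 26, t), (29, 20, 33, t), (29, 32, 11, a), (29, 32, 26, t), (29, 32, 33, t), (29, 36, 11, a), (29, 36, 26, t), (29, 36, 33, t), (9, 19, 25, w), (9, 19, 8, b), (9, 22, 25, w), (9, 22, 8, b), (9, 5, 25, w), (9, 5, 8, b)}.
σ[G ≠ w]: keep tuples satisfying G ≠ w → {(29, 2, 11, a), (29, 2, 26, t), (29, 2, 33, t), (29, 20, 11, a), (29, 20, 26, t), (29, 20, 33, t), (29, 32, 11, a), (29, 32, 26, t), (29, 32, 33, t), (29, 36, 11, a), (29, 36, 26, t), (29, 36, 33, t), (9, 19, 8, b), (9, 22, 8, b), (9, 5, 8, b)}
σ[C ≠ 11]: keep tuples satisfying C ≠ 11 → {(29, 2, 26, t), (29, 2, 33, t), (29, 20, 26, t), (29, 20, 33, t), (29, 32, 26, t), (29, 32, 33, t), (29, 36, 26, t), (29, 36, 33, t), (9, 19, 8, b), (9, 22, 8, b), (9, 5, 8, b)}
π_{C, E, G} gives {(26, 29, t), (33, 29, t), (8, 9, b)} (8 duplicate(s) eliminated).

{(26, 29, t), (33, 29, t), (8, 9, b)}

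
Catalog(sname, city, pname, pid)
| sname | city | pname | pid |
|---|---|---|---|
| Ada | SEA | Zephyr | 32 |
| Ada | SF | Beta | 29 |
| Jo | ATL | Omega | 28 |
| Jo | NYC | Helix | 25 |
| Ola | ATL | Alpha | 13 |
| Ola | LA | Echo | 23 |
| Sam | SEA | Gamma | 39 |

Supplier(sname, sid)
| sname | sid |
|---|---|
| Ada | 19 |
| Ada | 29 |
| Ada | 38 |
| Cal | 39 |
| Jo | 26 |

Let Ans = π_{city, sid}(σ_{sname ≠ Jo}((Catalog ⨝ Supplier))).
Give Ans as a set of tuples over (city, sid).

Catalog ⋈ Supplier (natural join on sname): {(Ada, SEA, Zephyr, 32, 19), (Ada, SEA, Zephyr, 32, 29), (Ada, SEA, Zephyr, 32, 38), (Ada, SF, Beta, 29, 19), (Ada, SF, Beta, 29, 29), (Ada, SF, Beta, 29, 38), (Jo, ATL, Omega, 28, 26), (Jo, NYC, Helix, 25, 26)}
Selection sname ≠ Jo: {(Ada, SEA, Zephyr, 32, 19), (Ada, SEA, Zephyr, 32, 29), (Ada, SEA, Zephyr, 32, 38), (Ada, SF, Beta, 29, 19), (Ada, SF, Beta, 29, 29), (Ada, SF, Beta, 29, 38)}
π_{city, sid} gives {(SEA, 19), (SEA, 29), (SEA, 38), (SF, 19), (SF, 29), (SF, 38)}.

{(SEA, 19), (SEA, 29), (SEA, 38), (SF, 19), (SF, 29), (SF, 38)}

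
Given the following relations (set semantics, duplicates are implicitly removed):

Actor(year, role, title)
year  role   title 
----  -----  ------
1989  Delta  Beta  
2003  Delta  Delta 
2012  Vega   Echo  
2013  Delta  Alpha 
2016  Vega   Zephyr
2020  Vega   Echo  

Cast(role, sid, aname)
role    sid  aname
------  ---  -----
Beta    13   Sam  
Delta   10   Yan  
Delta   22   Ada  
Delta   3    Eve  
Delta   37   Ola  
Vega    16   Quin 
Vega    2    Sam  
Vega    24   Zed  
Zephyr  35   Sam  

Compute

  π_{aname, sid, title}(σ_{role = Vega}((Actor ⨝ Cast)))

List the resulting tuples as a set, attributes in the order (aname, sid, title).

{(Quin, 16, Echo), (Quin, 16, Zephyr), (Sam, 2, Echo), (Sam, 2, Zephyr), (Zed, 24, Echo), (Zed, 24, Zephyr)}

Actor ⋈ Cast (natural join on role): {(1989, Delta, Beta, 10, Yan), (1989, Delta, Beta, 22, Ada), (1989, Delta, Beta, 3, Eve), (1989, Delta, Beta, 37, Ola), (2003, Delta, Delta, 10, Yan), (2003, Delta, Delta, 22, Ada), (2003, Delta, Delta, 3, Eve), (2003, Delta, Delta, 37, Ola), (2012, Vega, Echo, 16, Quin), (2012, Vega, Echo, 2, Sam), (2012, Vega, Echo, 24, Zed), (2013, Delta, Alpha, 10, Yan), (2013, Delta, Alpha, 22, Ada), (2013, Delta, Alpha, 3, Eve), (2013, Delta, Alpha, 37, Ola), (2016, Vega, Zephyr, 16, Quin), (2016, Vega, Zephyr, 2, Sam), (2016, Vega, Zephyr, 24, Zed), (2020, Vega, Echo, 16, Quin), (2020, Vega, Echo, 2, Sam), (2020, Vega, Echo, 24, Zed)}
σ[role = Vega]: keep tuples satisfying role = Vega → {(2012, Vega, Echo, 16, Quin), (2012, Vega, Echo, 2, Sam), (2012, Vega, Echo, 24, Zed), (2016, Vega, Zephyr, 16, Quin), (2016, Vega, Zephyr, 2, Sam), (2016, Vega, Zephyr, 24, Zed), (2020, Vega, Echo, 16, Quin), (2020, Vega, Echo, 2, Sam), (2020, Vega, Echo, 24, Zed)}
π[aname, sid, title]: project onto (aname, sid, title) (3 duplicate(s) eliminated) → {(Quin, 16, Echo), (Quin, 16, Zephyr), (Sam, 2, Echo), (Sam, 2, Zephyr), (Zed, 24, Echo), (Zed, 24, Zephyr)}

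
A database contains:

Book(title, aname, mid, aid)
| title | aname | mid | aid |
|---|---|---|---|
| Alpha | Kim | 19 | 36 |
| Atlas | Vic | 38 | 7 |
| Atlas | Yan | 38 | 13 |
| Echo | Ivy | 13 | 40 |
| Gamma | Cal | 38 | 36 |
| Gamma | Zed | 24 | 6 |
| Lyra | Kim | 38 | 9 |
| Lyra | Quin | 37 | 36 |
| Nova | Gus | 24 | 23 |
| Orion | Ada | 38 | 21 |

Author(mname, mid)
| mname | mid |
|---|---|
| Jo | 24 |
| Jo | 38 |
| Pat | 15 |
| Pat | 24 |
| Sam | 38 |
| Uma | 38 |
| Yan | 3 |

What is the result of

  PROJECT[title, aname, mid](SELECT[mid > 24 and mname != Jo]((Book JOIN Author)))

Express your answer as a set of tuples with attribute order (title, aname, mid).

Natural join on mid: {(Atlas, Vic, 38, 7, Jo), (Atlas, Vic, 38, 7, Sam), (Atlas, Vic, 38, 7, Uma), (Atlas, Yan, 38, 13, Jo), (Atlas, Yan, 38, 13, Sam), (Atlas, Yan, 38, 13, Uma), (Gamma, Cal, 38, 36, Jo), (Gamma, Cal, 38, 36, Sam), (Gamma, Cal, 38, 36, Uma), (Gamma, Zed, 24, 6, Jo), (Gamma, Zed, 24, 6, Pat), (Lyra, Kim, 38, 9, Jo), (Lyra, Kim, 38, 9, Sam), (Lyra, Kim, 38, 9, Uma), (Nova, Gus, 24, 23, Jo), (Nova, Gus, 24, 23, Pat), (Orion, Ada, 38, 21, Jo), (Orion, Ada, 38, 21, Sam), (Orion, Ada, 38, 21, Uma)}
Selection mid > 24 and mname != Jo: {(Atlas, Vic, 38, 7, Sam), (Atlas, Vic, 38, 7, Uma), (Atlas, Yan, 38, 13, Sam), (Atlas, Yan, 38, 13, Uma), (Gamma, Cal, 38, 36, Sam), (Gamma, Cal, 38, 36, Uma), (Lyra, Kim, 38, 9, Sam), (Lyra, Kim, 38, 9, Uma), (Orion, Ada, 38, 21, Sam), (Orion, Ada, 38, 21, Uma)}
Projecting to title, aname, mid (5 duplicate(s) eliminated): {(Atlas, Vic, 38), (Atlas, Yan, 38), (Gamma, Cal, 38), (Lyra, Kim, 38), (Orion, Ada, 38)}

{(Atlas, Vic, 38), (Atlas, Yan, 38), (Gamma, Cal, 38), (Lyra, Kim, 38), (Orion, Ada, 38)}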